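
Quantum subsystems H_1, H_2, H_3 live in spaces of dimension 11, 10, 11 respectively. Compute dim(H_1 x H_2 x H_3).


dim(H_1 x H_2 x H_3) = 11 * 10 * 11
= 110 * 11
= 1210

1210


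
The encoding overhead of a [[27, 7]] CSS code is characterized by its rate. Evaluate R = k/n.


Code rate R = k/n
= 7/27
= 0.2593

0.2593


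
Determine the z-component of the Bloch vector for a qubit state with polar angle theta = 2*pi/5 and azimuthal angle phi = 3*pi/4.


theta = 1.2566, phi = 2.3562
r_z = cos(theta) = 0.3090

0.3090


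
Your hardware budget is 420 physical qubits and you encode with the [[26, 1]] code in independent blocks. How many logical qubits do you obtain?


Each code block uses 26 physical qubits for 1 logical qubit(s).
Number of complete blocks = floor(420 / 26) = 16
Logical qubits = 16 * 1
= 16

16


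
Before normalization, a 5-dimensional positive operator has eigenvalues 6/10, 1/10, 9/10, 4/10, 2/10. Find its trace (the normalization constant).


tr(M) = sum of eigenvalues
= 6/10 + 1/10 + 9/10 + 4/10 + 2/10
= 22/10
= 2.2000

2.2000


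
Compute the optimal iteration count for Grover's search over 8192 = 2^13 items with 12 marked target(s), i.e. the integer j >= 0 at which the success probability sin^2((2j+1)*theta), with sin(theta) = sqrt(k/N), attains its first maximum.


After j Grover iterations the success probability is P(j) = sin^2((2j+1)*theta), where sin(theta) = sqrt(k/N).
N = 2^13 = 8192, k = 12
sin(theta) = sqrt(k/N) = 0.03827327723
theta = arcsin(sqrt(k/N)) = 0.03828262746 rad
P(j) reaches its first maximum when (2j+1)*theta is as close as possible to pi/2, i.e. j = round(pi/(4*theta) - 1/2).
pi/(4*theta) - 1/2 = 20.0158
(For comparison, the common estimate pi/4 * sqrt(N/k) = 20.5208; the exact maximiser is used here.)
Optimal iterations = 20

20


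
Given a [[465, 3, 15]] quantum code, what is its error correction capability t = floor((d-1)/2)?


Code parameters: [[465, 3, 15]], distance d = 15.
Number of correctable errors = floor((d-1)/2)
= floor((15 - 1)/2)
= floor(14/2)
= 7

7


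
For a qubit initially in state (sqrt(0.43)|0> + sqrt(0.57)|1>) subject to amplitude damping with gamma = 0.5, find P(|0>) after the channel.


For amplitude damping with parameter gamma on state sqrt(a)|0> + sqrt(b)|1>:
alpha^2 = 0.43, beta^2 = 0.57
P(|0>) = alpha^2 + gamma * beta^2
= 0.43 + 0.5 * 0.57
= 0.43 + 0.2850
= 0.7150

0.7150


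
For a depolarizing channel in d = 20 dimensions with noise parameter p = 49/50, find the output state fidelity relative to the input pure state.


F = (1-p) + p/d
= (1 - 0.9800) + 0.9800/20
= 0.0200 + 0.0490
= 0.0690

0.0690


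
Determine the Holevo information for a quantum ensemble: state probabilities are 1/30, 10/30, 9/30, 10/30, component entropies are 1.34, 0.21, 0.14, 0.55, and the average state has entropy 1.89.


chi = S(rho) - sum_i p_i * S(rho_i)
Weighted entropy = 1/30 * 1.34 + 10/30 * 0.21 + 9/30 * 0.14 + 10/30 * 0.55
= 0.3400
chi = 1.89 - 0.3400
= 1.5500

1.5500


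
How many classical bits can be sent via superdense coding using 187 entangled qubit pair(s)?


Superdense coding allows 2 classical bits per shared entangled pair.
187 pair(s) -> 2 * 187 = 374 classical bits

374


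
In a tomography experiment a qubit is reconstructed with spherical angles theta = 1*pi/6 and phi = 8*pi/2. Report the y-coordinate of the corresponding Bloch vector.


theta = 0.5236, phi = 12.5664
r_y = sin(theta)*sin(phi) = 0.5000 * 0.0000
r_y = 0.0000

0.0000


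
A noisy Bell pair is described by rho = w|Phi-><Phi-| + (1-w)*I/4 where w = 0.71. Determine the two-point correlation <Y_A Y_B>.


|Phi-> = (|00> - |11>)/sqrt(2)
For the pure Bell state, <Y_A Y_B> = +1 (Bell-state Pauli correlator).
The maximally-mixed part I/4 has tr(I/4 * P tensor P) = 0 for any traceless Pauli P.
So <Y_A Y_B>_rho = w * (+1) + (1 - w) * 0
= 0.71 * (+1)
= 0.7100

0.7100


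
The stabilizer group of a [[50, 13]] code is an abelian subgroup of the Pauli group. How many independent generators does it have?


For an [[n,k]] stabilizer code:
Number of stabilizer generators = n - k
= 50 - 13
= 37

37


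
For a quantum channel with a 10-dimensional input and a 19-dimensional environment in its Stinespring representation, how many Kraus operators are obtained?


Tracing out the environment in an orthonormal basis {|i>_E} gives Kraus operators K_i = <i|_E U |0>_E.
Number of Kraus operators = dim(H_env) = d_env
= 19

19


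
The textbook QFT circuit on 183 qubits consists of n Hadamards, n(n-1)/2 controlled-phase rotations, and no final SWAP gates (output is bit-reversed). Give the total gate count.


Hadamard gates: 183
Controlled rotations: n*(n-1)/2 = 183*182/2 = 16653
SWAP gates: 0 (omitted)
Total = 183 + 16653
= 16836

16836


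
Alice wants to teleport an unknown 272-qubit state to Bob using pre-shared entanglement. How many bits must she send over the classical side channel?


Quantum teleportation requires 2 classical bits per qubit teleported.
272 qubit(s) -> 2 * 272 = 544 classical bits

544


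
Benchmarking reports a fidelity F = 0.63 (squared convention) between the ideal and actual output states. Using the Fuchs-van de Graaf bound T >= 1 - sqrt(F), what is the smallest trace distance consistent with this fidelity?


Fuchs-van de Graaf (squared-fidelity convention): 1 - sqrt(F) <= T <= sqrt(1 - F).
Lower bound: T >= 1 - sqrt(F)
sqrt(F) = sqrt(0.63) = 0.7937
T >= 1 - 0.7937
T >= 0.2063

0.2063


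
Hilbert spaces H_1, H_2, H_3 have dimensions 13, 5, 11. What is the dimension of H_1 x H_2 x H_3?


dim(H_1 x H_2 x H_3) = 13 * 5 * 11
= 65 * 11
= 715

715


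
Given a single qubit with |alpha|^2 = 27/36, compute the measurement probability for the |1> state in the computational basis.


|alpha|^2 = 27/36 = 0.7500
|beta|^2 = 1 - 27/36 = 9/36 = 0.2500
P(|1>) = |beta|^2 = 0.2500

0.2500


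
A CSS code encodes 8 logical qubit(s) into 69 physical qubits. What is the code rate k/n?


Code rate R = k/n
= 8/69
= 0.1159

0.1159


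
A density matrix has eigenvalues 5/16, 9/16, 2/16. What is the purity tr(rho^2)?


tr(rho^2) = sum of eigenvalues squared
= (5/16)^2 + (9/16)^2 + (2/16)^2
= (25 + 81 + 4) / 256
= 110/256
= 0.4297

0.4297


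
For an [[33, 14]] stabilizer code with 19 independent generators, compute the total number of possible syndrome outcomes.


Each stabilizer generator gives a binary (+1 or -1) measurement outcome.
With 19 independent generators:
Total syndromes = 2^19
= 524288

524288


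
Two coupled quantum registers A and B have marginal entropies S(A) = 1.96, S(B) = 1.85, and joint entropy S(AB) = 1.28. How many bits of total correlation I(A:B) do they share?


I(A:B) = S(A) + S(B) - S(AB)
= 1.96 + 1.85 - 1.28
= 2.5300

2.5300


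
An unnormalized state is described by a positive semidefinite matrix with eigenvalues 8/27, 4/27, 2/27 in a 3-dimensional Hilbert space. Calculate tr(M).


tr(M) = sum of eigenvalues
= 8/27 + 4/27 + 2/27
= 14/27
= 0.5185

0.5185


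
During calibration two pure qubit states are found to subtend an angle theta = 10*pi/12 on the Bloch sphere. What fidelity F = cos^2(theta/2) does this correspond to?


For states separated by angle theta on Bloch sphere:
F = cos^2(theta/2)
theta = 10*pi/12 = 2.6180
theta/2 = 1.3090
cos(theta/2) = 0.2588
F = 0.0670

0.0670


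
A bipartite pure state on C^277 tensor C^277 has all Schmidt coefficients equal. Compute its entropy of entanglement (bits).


For a maximally entangled state in d x d:
S = log2(d) = log2(277)
= 8.1137

8.1137


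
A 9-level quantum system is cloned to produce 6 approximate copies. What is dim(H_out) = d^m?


Output space = H^(tensor 6) where dim(H) = 9
dim = 9^6
= 81 (after 2 factors)
= 729 (after 3 factors)
= 6561 (after 4 factors)
= 59049 (after 5 factors)
= 531441 (after 6 factors)
= 531441

531441


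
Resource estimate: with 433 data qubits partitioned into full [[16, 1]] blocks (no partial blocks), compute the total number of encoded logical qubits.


Each code block uses 16 physical qubits for 1 logical qubit(s).
Number of complete blocks = floor(433 / 16) = 27
Logical qubits = 27 * 1
= 27

27


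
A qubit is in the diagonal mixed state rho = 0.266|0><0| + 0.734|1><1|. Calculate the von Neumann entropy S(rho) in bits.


S = -p*log2(p) - (1-p)*log2(1-p)
p = 0.2660, 1-p = 0.7340
= -0.2660 * log2(0.2660) - 0.7340 * log2(0.7340)
= -(-0.5082) - (-0.3275)
= 0.8357

0.8357


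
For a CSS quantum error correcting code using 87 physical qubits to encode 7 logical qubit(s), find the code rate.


Code rate R = k/n
= 7/87
= 0.0805

0.0805


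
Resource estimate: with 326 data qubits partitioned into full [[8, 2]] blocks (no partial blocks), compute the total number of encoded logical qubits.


Each code block uses 8 physical qubits for 2 logical qubit(s).
Number of complete blocks = floor(326 / 8) = 40
Logical qubits = 40 * 2
= 80

80


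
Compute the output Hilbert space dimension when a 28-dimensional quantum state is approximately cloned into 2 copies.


Output space = H^(tensor 2) where dim(H) = 28
dim = 28^2
= 784

784


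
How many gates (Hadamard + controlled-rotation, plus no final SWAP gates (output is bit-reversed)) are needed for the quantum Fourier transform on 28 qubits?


Hadamard gates: 28
Controlled rotations: n*(n-1)/2 = 28*27/2 = 378
SWAP gates: 0 (omitted)
Total = 28 + 378
= 406

406


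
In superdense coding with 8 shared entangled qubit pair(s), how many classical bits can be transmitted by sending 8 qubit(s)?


Superdense coding allows 2 classical bits per shared entangled pair.
8 pair(s) -> 2 * 8 = 16 classical bits

16


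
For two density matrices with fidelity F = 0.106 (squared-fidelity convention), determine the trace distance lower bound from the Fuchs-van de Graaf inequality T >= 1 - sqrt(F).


Fuchs-van de Graaf (squared-fidelity convention): 1 - sqrt(F) <= T <= sqrt(1 - F).
Lower bound: T >= 1 - sqrt(F)
sqrt(F) = sqrt(0.106) = 0.3256
T >= 1 - 0.3256
T >= 0.6744

0.6744


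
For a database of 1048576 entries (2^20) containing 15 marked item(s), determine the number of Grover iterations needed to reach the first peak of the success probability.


After j Grover iterations the success probability is P(j) = sin^2((2j+1)*theta), where sin(theta) = sqrt(k/N).
N = 2^20 = 1048576, k = 15
sin(theta) = sqrt(k/N) = 0.003782210299
theta = arcsin(sqrt(k/N)) = 0.003782219317 rad
P(j) reaches its first maximum when (2j+1)*theta is as close as possible to pi/2, i.e. j = round(pi/(4*theta) - 1/2).
pi/(4*theta) - 1/2 = 207.1554
(For comparison, the common estimate pi/4 * sqrt(N/k) = 207.6559; the exact maximiser is used here.)
Optimal iterations = 207

207


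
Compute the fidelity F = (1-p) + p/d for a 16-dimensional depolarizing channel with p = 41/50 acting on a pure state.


F = (1-p) + p/d
= (1 - 0.8200) + 0.8200/16
= 0.1800 + 0.0512
= 0.2313

0.2313


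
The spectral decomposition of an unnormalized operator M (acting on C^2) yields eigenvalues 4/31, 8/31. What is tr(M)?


tr(M) = sum of eigenvalues
= 4/31 + 8/31
= 12/31
= 0.3871

0.3871


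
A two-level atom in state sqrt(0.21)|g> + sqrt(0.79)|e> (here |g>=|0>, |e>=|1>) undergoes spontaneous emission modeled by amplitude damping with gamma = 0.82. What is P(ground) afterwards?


For amplitude damping with parameter gamma on state sqrt(a)|0> + sqrt(b)|1>:
alpha^2 = 0.21, beta^2 = 0.79
P(|0>) = alpha^2 + gamma * beta^2
= 0.21 + 0.82 * 0.79
= 0.21 + 0.6478
= 0.8578

0.8578


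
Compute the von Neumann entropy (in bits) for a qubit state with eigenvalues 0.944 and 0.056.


S = -p*log2(p) - (1-p)*log2(1-p)
p = 0.9440, 1-p = 0.0560
= -0.9440 * log2(0.9440) - 0.0560 * log2(0.0560)
= -(-0.0785) - (-0.2329)
= 0.3114

0.3114


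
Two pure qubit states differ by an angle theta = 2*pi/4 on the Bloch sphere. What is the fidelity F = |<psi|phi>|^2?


For states separated by angle theta on Bloch sphere:
F = cos^2(theta/2)
theta = 2*pi/4 = 1.5708
theta/2 = 0.7854
cos(theta/2) = 0.7071
F = 0.5000

0.5000


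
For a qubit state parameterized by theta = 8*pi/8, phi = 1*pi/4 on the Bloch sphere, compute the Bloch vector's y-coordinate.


theta = 3.1416, phi = 0.7854
r_y = sin(theta)*sin(phi) = 0.0000 * 0.7071
r_y = 0.0000

0.0000


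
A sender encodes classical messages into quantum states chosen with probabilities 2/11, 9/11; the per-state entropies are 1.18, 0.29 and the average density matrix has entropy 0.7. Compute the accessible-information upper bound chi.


chi = S(rho) - sum_i p_i * S(rho_i)
Weighted entropy = 2/11 * 1.18 + 9/11 * 0.29
= 0.4518
chi = 0.7 - 0.4518
= 0.2482

0.2482


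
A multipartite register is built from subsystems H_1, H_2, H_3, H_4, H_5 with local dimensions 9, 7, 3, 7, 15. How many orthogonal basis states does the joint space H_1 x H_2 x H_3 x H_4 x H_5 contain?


dim(H_1 x H_2 x H_3 x H_4 x H_5) = 9 * 7 * 3 * 7 * 15
= 63 * 3 * 7 * 15
= 189 * 7 * 15
= 1323 * 15
= 19845

19845


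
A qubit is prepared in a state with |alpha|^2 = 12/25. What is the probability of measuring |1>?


|alpha|^2 = 12/25 = 0.4800
|beta|^2 = 1 - 12/25 = 13/25 = 0.5200
P(|1>) = |beta|^2 = 0.5200

0.5200


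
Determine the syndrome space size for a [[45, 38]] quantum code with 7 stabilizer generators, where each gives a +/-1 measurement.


Each stabilizer generator gives a binary (+1 or -1) measurement outcome.
With 7 independent generators:
Total syndromes = 2^7
= 128

128


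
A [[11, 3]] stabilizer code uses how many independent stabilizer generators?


For an [[n,k]] stabilizer code:
Number of stabilizer generators = n - k
= 11 - 3
= 8

8


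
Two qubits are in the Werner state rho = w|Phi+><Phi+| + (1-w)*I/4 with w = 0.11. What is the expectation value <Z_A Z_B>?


|Phi+> = (|00> + |11>)/sqrt(2)
For the pure Bell state, <Z_A Z_B> = +1 (Bell-state Pauli correlator).
The maximally-mixed part I/4 has tr(I/4 * P tensor P) = 0 for any traceless Pauli P.
So <Z_A Z_B>_rho = w * (+1) + (1 - w) * 0
= 0.11 * (+1)
= 0.1100

0.1100


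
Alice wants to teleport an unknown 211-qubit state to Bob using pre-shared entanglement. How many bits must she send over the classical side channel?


Quantum teleportation requires 2 classical bits per qubit teleported.
211 qubit(s) -> 2 * 211 = 422 classical bits

422


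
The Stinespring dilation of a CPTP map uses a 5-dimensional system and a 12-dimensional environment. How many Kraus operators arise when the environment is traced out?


Tracing out the environment in an orthonormal basis {|i>_E} gives Kraus operators K_i = <i|_E U |0>_E.
Number of Kraus operators = dim(H_env) = d_env
= 12

12


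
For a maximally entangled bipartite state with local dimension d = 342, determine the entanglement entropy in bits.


For a maximally entangled state in d x d:
S = log2(d) = log2(342)
= 8.4179

8.4179


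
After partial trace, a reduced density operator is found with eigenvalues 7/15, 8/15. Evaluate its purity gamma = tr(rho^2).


tr(rho^2) = sum of eigenvalues squared
= (7/15)^2 + (8/15)^2
= (49 + 64) / 225
= 113/225
= 0.5022

0.5022


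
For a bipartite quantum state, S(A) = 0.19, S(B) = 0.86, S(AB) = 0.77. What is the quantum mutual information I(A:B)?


I(A:B) = S(A) + S(B) - S(AB)
= 0.19 + 0.86 - 0.77
= 0.2800

0.2800


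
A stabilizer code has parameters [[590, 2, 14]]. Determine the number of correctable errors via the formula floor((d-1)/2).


Code parameters: [[590, 2, 14]], distance d = 14.
Number of correctable errors = floor((d-1)/2)
= floor((14 - 1)/2)
= floor(13/2)
= 6

6


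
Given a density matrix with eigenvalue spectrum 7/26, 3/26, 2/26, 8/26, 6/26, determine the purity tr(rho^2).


tr(rho^2) = sum of eigenvalues squared
= (7/26)^2 + (3/26)^2 + (2/26)^2 + (8/26)^2 + (6/26)^2
= (49 + 9 + 4 + 64 + 36) / 676
= 162/676
= 0.2396

0.2396


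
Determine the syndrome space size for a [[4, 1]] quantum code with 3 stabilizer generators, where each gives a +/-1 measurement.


Each stabilizer generator gives a binary (+1 or -1) measurement outcome.
With 3 independent generators:
Total syndromes = 2^3
= 8

8


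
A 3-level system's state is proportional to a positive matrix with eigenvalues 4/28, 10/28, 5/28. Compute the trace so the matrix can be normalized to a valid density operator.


tr(M) = sum of eigenvalues
= 4/28 + 10/28 + 5/28
= 19/28
= 0.6786

0.6786


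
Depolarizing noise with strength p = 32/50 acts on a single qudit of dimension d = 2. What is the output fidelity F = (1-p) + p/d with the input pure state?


F = (1-p) + p/d
= (1 - 0.6400) + 0.6400/2
= 0.3600 + 0.3200
= 0.6800

0.6800


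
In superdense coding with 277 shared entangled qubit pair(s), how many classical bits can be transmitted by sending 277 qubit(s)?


Superdense coding allows 2 classical bits per shared entangled pair.
277 pair(s) -> 2 * 277 = 554 classical bits

554


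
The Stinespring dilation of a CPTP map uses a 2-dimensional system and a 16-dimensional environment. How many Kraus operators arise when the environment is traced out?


Tracing out the environment in an orthonormal basis {|i>_E} gives Kraus operators K_i = <i|_E U |0>_E.
Number of Kraus operators = dim(H_env) = d_env
= 16

16


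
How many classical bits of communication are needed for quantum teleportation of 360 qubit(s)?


Quantum teleportation requires 2 classical bits per qubit teleported.
360 qubit(s) -> 2 * 360 = 720 classical bits

720


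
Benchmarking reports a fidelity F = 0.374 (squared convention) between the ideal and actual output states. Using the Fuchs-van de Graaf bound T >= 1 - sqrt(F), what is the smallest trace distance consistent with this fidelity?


Fuchs-van de Graaf (squared-fidelity convention): 1 - sqrt(F) <= T <= sqrt(1 - F).
Lower bound: T >= 1 - sqrt(F)
sqrt(F) = sqrt(0.374) = 0.6116
T >= 1 - 0.6116
T >= 0.3884

0.3884


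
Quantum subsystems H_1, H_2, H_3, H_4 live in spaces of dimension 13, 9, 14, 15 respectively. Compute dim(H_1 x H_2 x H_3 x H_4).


dim(H_1 x H_2 x H_3 x H_4) = 13 * 9 * 14 * 15
= 117 * 14 * 15
= 1638 * 15
= 24570

24570


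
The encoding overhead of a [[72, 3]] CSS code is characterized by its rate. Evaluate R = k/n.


Code rate R = k/n
= 3/72
= 0.0417

0.0417


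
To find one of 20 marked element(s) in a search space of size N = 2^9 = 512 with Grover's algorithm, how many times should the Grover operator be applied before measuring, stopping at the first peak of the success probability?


After j Grover iterations the success probability is P(j) = sin^2((2j+1)*theta), where sin(theta) = sqrt(k/N).
N = 2^9 = 512, k = 20
sin(theta) = sqrt(k/N) = 0.1976423538
theta = arcsin(sqrt(k/N)) = 0.1989522465 rad
P(j) reaches its first maximum when (2j+1)*theta is as close as possible to pi/2, i.e. j = round(pi/(4*theta) - 1/2).
pi/(4*theta) - 1/2 = 3.4477
(For comparison, the common estimate pi/4 * sqrt(N/k) = 3.9738; the exact maximiser is used here.)
Optimal iterations = 3

3


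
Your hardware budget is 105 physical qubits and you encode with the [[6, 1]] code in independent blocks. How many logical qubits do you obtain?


Each code block uses 6 physical qubits for 1 logical qubit(s).
Number of complete blocks = floor(105 / 6) = 17
Logical qubits = 17 * 1
= 17

17


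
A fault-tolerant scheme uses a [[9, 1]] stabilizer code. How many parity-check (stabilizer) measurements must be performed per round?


For an [[n,k]] stabilizer code:
Number of stabilizer generators = n - k
= 9 - 1
= 8

8


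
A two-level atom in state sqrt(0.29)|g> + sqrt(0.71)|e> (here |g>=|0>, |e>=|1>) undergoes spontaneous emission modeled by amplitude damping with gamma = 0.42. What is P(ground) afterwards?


For amplitude damping with parameter gamma on state sqrt(a)|0> + sqrt(b)|1>:
alpha^2 = 0.29, beta^2 = 0.71
P(|0>) = alpha^2 + gamma * beta^2
= 0.29 + 0.42 * 0.71
= 0.29 + 0.2982
= 0.5882

0.5882


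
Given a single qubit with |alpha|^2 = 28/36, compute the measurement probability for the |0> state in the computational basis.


|alpha|^2 = 28/36 = 0.7778
|beta|^2 = 1 - 28/36 = 8/36 = 0.2222
P(|0>) = |alpha|^2 = 0.7778

0.7778


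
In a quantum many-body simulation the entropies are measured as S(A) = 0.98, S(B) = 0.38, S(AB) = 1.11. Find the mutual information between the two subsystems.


I(A:B) = S(A) + S(B) - S(AB)
= 0.98 + 0.38 - 1.11
= 0.2500

0.2500


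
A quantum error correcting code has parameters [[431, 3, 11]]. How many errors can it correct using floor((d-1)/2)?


Code parameters: [[431, 3, 11]], distance d = 11.
Number of correctable errors = floor((d-1)/2)
= floor((11 - 1)/2)
= floor(10/2)
= 5

5


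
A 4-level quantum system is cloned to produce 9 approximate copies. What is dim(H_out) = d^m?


Output space = H^(tensor 9) where dim(H) = 4
dim = 4^9
= 16 (after 2 factors)
= 64 (after 3 factors)
= 256 (after 4 factors)
= 1024 (after 5 factors)
= 4096 (after 6 factors)
= 16384 (after 7 factors)
= 65536 (after 8 factors)
= 262144 (after 9 factors)
= 262144

262144


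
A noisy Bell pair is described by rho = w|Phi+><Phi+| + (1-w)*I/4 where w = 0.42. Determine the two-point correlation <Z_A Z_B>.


|Phi+> = (|00> + |11>)/sqrt(2)
For the pure Bell state, <Z_A Z_B> = +1 (Bell-state Pauli correlator).
The maximally-mixed part I/4 has tr(I/4 * P tensor P) = 0 for any traceless Pauli P.
So <Z_A Z_B>_rho = w * (+1) + (1 - w) * 0
= 0.42 * (+1)
= 0.4200

0.4200


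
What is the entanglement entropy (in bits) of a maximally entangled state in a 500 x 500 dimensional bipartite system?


For a maximally entangled state in d x d:
S = log2(d) = log2(500)
= 8.9658

8.9658


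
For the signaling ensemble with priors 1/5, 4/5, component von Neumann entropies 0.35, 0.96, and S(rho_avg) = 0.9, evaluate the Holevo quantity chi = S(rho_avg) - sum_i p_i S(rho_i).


chi = S(rho) - sum_i p_i * S(rho_i)
Weighted entropy = 1/5 * 0.35 + 4/5 * 0.96
= 0.8380
chi = 0.9 - 0.8380
= 0.0620

0.0620


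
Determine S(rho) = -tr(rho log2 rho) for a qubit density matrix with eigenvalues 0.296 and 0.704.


S = -p*log2(p) - (1-p)*log2(1-p)
p = 0.2960, 1-p = 0.7040
= -0.2960 * log2(0.2960) - 0.7040 * log2(0.7040)
= -(-0.5199) - (-0.3565)
= 0.8763

0.8763


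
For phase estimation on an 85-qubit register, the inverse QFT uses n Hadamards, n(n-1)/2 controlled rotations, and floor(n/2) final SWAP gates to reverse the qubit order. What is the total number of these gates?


Hadamard gates: 85
Controlled rotations: n*(n-1)/2 = 85*84/2 = 3570
SWAP gates: floor(n/2) = floor(85/2) = 42
Total = 85 + 3570 + 42
= 3697

3697


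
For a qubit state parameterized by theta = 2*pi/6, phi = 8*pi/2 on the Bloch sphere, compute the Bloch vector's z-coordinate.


theta = 1.0472, phi = 12.5664
r_z = cos(theta) = 0.5000

0.5000


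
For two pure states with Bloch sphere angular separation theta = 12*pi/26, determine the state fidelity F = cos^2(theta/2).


For states separated by angle theta on Bloch sphere:
F = cos^2(theta/2)
theta = 12*pi/26 = 1.4500
theta/2 = 0.7250
cos(theta/2) = 0.7485
F = 0.5603

0.5603


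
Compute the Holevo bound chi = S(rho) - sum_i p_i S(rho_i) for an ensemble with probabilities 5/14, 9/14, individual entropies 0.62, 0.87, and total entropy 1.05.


chi = S(rho) - sum_i p_i * S(rho_i)
Weighted entropy = 5/14 * 0.62 + 9/14 * 0.87
= 0.7807
chi = 1.05 - 0.7807
= 0.2693

0.2693


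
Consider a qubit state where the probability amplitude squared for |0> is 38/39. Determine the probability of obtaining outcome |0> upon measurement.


|alpha|^2 = 38/39 = 0.9744
|beta|^2 = 1 - 38/39 = 1/39 = 0.0256
P(|0>) = |alpha|^2 = 0.9744

0.9744


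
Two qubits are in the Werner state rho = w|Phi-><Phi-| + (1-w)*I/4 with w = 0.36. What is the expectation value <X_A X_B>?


|Phi-> = (|00> - |11>)/sqrt(2)
For the pure Bell state, <X_A X_B> = -1 (Bell-state Pauli correlator).
The maximally-mixed part I/4 has tr(I/4 * P tensor P) = 0 for any traceless Pauli P.
So <X_A X_B>_rho = w * (-1) + (1 - w) * 0
= 0.36 * (-1)
= -0.3600

-0.3600


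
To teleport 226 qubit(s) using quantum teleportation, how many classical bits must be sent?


Quantum teleportation requires 2 classical bits per qubit teleported.
226 qubit(s) -> 2 * 226 = 452 classical bits

452


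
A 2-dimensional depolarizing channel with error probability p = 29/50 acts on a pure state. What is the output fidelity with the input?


F = (1-p) + p/d
= (1 - 0.5800) + 0.5800/2
= 0.4200 + 0.2900
= 0.7100

0.7100


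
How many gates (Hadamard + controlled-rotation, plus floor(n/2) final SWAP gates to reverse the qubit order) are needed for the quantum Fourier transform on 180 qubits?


Hadamard gates: 180
Controlled rotations: n*(n-1)/2 = 180*179/2 = 16110
SWAP gates: floor(n/2) = floor(180/2) = 90
Total = 180 + 16110 + 90
= 16380

16380


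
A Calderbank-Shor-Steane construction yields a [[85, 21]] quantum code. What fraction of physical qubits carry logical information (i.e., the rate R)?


Code rate R = k/n
= 21/85
= 0.2471

0.2471


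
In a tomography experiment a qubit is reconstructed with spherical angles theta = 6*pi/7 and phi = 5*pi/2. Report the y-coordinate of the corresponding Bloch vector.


theta = 2.6928, phi = 7.8540
r_y = sin(theta)*sin(phi) = 0.4339 * 1.0000
r_y = 0.4339

0.4339


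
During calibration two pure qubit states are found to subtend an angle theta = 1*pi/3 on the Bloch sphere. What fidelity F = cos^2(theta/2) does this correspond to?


For states separated by angle theta on Bloch sphere:
F = cos^2(theta/2)
theta = 1*pi/3 = 1.0472
theta/2 = 0.5236
cos(theta/2) = 0.8660
F = 0.7500

0.7500


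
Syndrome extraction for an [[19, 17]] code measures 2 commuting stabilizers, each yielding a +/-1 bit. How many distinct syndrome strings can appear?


Each stabilizer generator gives a binary (+1 or -1) measurement outcome.
With 2 independent generators:
Total syndromes = 2^2
= 4

4


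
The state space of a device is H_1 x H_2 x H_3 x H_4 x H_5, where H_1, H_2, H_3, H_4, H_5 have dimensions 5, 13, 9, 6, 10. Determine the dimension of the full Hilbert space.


dim(H_1 x H_2 x H_3 x H_4 x H_5) = 5 * 13 * 9 * 6 * 10
= 65 * 9 * 6 * 10
= 585 * 6 * 10
= 3510 * 10
= 35100

35100


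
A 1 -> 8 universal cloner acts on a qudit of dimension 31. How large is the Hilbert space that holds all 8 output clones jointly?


Output space = H^(tensor 8) where dim(H) = 31
dim = 31^8
= 961 (after 2 factors)
= 29791 (after 3 factors)
= 923521 (after 4 factors)
= 28629151 (after 5 factors)
= 887503681 (after 6 factors)
= 27512614111 (after 7 factors)
= 852891037441 (after 8 factors)
= 852891037441

852891037441


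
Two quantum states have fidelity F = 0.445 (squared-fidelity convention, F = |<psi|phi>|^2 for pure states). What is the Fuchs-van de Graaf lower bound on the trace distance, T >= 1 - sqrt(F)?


Fuchs-van de Graaf (squared-fidelity convention): 1 - sqrt(F) <= T <= sqrt(1 - F).
Lower bound: T >= 1 - sqrt(F)
sqrt(F) = sqrt(0.445) = 0.6671
T >= 1 - 0.6671
T >= 0.3329

0.3329


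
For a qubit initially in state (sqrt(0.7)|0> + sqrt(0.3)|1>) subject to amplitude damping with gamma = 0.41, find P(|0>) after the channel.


For amplitude damping with parameter gamma on state sqrt(a)|0> + sqrt(b)|1>:
alpha^2 = 0.7, beta^2 = 0.3
P(|0>) = alpha^2 + gamma * beta^2
= 0.7 + 0.41 * 0.3
= 0.7 + 0.1230
= 0.8230

0.8230


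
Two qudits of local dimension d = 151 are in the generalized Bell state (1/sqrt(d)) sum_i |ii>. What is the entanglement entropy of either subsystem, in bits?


For a maximally entangled state in d x d:
S = log2(d) = log2(151)
= 7.2384

7.2384


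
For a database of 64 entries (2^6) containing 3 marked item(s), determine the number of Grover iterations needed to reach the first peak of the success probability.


After j Grover iterations the success probability is P(j) = sin^2((2j+1)*theta), where sin(theta) = sqrt(k/N).
N = 2^6 = 64, k = 3
sin(theta) = sqrt(k/N) = 0.2165063509
theta = arcsin(sqrt(k/N)) = 0.2182345144 rad
P(j) reaches its first maximum when (2j+1)*theta is as close as possible to pi/2, i.e. j = round(pi/(4*theta) - 1/2).
pi/(4*theta) - 1/2 = 3.0989
(For comparison, the common estimate pi/4 * sqrt(N/k) = 3.6276; the exact maximiser is used here.)
Optimal iterations = 3

3


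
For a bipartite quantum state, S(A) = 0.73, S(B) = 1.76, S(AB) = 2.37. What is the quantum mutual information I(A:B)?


I(A:B) = S(A) + S(B) - S(AB)
= 0.73 + 1.76 - 2.37
= 0.1200

0.1200


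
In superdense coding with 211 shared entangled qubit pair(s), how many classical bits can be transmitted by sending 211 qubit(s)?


Superdense coding allows 2 classical bits per shared entangled pair.
211 pair(s) -> 2 * 211 = 422 classical bits

422


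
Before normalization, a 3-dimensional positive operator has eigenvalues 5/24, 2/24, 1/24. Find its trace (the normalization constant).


tr(M) = sum of eigenvalues
= 5/24 + 2/24 + 1/24
= 8/24
= 0.3333

0.3333


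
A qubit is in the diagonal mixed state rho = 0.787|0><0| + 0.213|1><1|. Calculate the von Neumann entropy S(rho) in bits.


S = -p*log2(p) - (1-p)*log2(1-p)
p = 0.7870, 1-p = 0.2130
= -0.7870 * log2(0.7870) - 0.2130 * log2(0.2130)
= -(-0.2720) - (-0.4752)
= 0.7472

0.7472


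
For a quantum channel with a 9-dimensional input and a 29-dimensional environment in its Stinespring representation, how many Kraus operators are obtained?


Tracing out the environment in an orthonormal basis {|i>_E} gives Kraus operators K_i = <i|_E U |0>_E.
Number of Kraus operators = dim(H_env) = d_env
= 29

29


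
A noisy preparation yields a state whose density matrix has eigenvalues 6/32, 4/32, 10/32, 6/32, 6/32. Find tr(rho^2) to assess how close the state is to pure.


tr(rho^2) = sum of eigenvalues squared
= (6/32)^2 + (4/32)^2 + (10/32)^2 + (6/32)^2 + (6/32)^2
= (36 + 16 + 100 + 36 + 36) / 1024
= 224/1024
= 0.2188

0.2188


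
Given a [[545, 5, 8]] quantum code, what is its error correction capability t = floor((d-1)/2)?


Code parameters: [[545, 5, 8]], distance d = 8.
Number of correctable errors = floor((d-1)/2)
= floor((8 - 1)/2)
= floor(7/2)
= 3

3


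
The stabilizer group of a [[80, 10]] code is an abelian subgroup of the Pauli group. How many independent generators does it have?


For an [[n,k]] stabilizer code:
Number of stabilizer generators = n - k
= 80 - 10
= 70

70


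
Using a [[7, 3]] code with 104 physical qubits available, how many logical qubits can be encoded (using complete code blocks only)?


Each code block uses 7 physical qubits for 3 logical qubit(s).
Number of complete blocks = floor(104 / 7) = 14
Logical qubits = 14 * 3
= 42

42


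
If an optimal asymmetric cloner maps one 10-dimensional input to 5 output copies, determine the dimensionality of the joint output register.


Output space = H^(tensor 5) where dim(H) = 10
dim = 10^5
= 100 (after 2 factors)
= 1000 (after 3 factors)
= 10000 (after 4 factors)
= 100000 (after 5 factors)
= 100000

100000


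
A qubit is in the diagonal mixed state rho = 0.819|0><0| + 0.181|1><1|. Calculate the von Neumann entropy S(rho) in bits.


S = -p*log2(p) - (1-p)*log2(1-p)
p = 0.8190, 1-p = 0.1810
= -0.8190 * log2(0.8190) - 0.1810 * log2(0.1810)
= -(-0.2359) - (-0.4463)
= 0.6823

0.6823


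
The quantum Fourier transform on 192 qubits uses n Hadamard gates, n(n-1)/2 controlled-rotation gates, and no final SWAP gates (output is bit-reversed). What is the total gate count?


Hadamard gates: 192
Controlled rotations: n*(n-1)/2 = 192*191/2 = 18336
SWAP gates: 0 (omitted)
Total = 192 + 18336
= 18528

18528


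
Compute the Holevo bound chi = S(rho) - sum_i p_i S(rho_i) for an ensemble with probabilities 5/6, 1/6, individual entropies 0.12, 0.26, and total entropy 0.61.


chi = S(rho) - sum_i p_i * S(rho_i)
Weighted entropy = 5/6 * 0.12 + 1/6 * 0.26
= 0.1433
chi = 0.61 - 0.1433
= 0.4667

0.4667


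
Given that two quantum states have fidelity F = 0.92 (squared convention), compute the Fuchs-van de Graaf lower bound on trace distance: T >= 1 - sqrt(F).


Fuchs-van de Graaf (squared-fidelity convention): 1 - sqrt(F) <= T <= sqrt(1 - F).
Lower bound: T >= 1 - sqrt(F)
sqrt(F) = sqrt(0.92) = 0.9592
T >= 1 - 0.9592
T >= 0.0408

0.0408


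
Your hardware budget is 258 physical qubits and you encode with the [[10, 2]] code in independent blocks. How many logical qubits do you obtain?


Each code block uses 10 physical qubits for 2 logical qubit(s).
Number of complete blocks = floor(258 / 10) = 25
Logical qubits = 25 * 2
= 50

50


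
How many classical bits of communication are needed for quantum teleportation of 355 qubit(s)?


Quantum teleportation requires 2 classical bits per qubit teleported.
355 qubit(s) -> 2 * 355 = 710 classical bits

710


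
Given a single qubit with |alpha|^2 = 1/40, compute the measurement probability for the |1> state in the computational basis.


|alpha|^2 = 1/40 = 0.0250
|beta|^2 = 1 - 1/40 = 39/40 = 0.9750
P(|1>) = |beta|^2 = 0.9750

0.9750


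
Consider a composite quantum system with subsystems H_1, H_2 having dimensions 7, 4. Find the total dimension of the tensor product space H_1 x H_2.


dim(H_1 x H_2) = 7 * 4
= 28

28


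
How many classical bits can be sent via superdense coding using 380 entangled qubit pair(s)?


Superdense coding allows 2 classical bits per shared entangled pair.
380 pair(s) -> 2 * 380 = 760 classical bits

760


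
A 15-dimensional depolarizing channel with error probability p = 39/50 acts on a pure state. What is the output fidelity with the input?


F = (1-p) + p/d
= (1 - 0.7800) + 0.7800/15
= 0.2200 + 0.0520
= 0.2720

0.2720


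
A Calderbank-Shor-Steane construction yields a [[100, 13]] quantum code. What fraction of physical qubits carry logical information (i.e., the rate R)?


Code rate R = k/n
= 13/100
= 0.1300

0.1300


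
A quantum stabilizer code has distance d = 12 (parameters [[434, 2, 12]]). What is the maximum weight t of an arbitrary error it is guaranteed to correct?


Code parameters: [[434, 2, 12]], distance d = 12.
Number of correctable errors = floor((d-1)/2)
= floor((12 - 1)/2)
= floor(11/2)
= 5

5


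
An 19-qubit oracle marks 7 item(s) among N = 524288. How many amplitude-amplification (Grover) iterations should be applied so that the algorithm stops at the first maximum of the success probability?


After j Grover iterations the success probability is P(j) = sin^2((2j+1)*theta), where sin(theta) = sqrt(k/N).
N = 2^19 = 524288, k = 7
sin(theta) = sqrt(k/N) = 0.003653962292
theta = arcsin(sqrt(k/N)) = 0.003653970423 rad
P(j) reaches its first maximum when (2j+1)*theta is as close as possible to pi/2, i.e. j = round(pi/(4*theta) - 1/2).
pi/(4*theta) - 1/2 = 214.4438
(For comparison, the common estimate pi/4 * sqrt(N/k) = 214.9442; the exact maximiser is used here.)
Optimal iterations = 214

214


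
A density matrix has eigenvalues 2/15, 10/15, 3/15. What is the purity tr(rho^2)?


tr(rho^2) = sum of eigenvalues squared
= (2/15)^2 + (10/15)^2 + (3/15)^2
= (4 + 100 + 9) / 225
= 113/225
= 0.5022

0.5022


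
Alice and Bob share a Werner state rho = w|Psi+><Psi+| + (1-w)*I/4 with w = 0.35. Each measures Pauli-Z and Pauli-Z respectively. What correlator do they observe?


|Psi+> = (|01> + |10>)/sqrt(2)
For the pure Bell state, <Z_A Z_B> = -1 (Bell-state Pauli correlator).
The maximally-mixed part I/4 has tr(I/4 * P tensor P) = 0 for any traceless Pauli P.
So <Z_A Z_B>_rho = w * (-1) + (1 - w) * 0
= 0.35 * (-1)
= -0.3500

-0.3500


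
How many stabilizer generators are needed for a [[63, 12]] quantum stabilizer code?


For an [[n,k]] stabilizer code:
Number of stabilizer generators = n - k
= 63 - 12
= 51

51


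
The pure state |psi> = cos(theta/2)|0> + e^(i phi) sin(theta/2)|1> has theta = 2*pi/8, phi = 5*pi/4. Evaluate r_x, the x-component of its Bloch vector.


theta = 0.7854, phi = 3.9270
r_x = sin(theta)*cos(phi) = 0.7071 * -0.7071
r_x = -0.5000

-0.5000


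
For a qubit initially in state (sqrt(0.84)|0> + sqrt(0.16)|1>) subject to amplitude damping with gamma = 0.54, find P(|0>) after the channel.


For amplitude damping with parameter gamma on state sqrt(a)|0> + sqrt(b)|1>:
alpha^2 = 0.84, beta^2 = 0.16
P(|0>) = alpha^2 + gamma * beta^2
= 0.84 + 0.54 * 0.16
= 0.84 + 0.0864
= 0.9264

0.9264


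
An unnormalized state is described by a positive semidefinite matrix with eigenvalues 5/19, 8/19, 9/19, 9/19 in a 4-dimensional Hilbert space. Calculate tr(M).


tr(M) = sum of eigenvalues
= 5/19 + 8/19 + 9/19 + 9/19
= 31/19
= 1.6316

1.6316


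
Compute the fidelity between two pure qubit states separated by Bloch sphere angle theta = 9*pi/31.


For states separated by angle theta on Bloch sphere:
F = cos^2(theta/2)
theta = 9*pi/31 = 0.9121
theta/2 = 0.4560
cos(theta/2) = 0.8978
F = 0.8061

0.8061


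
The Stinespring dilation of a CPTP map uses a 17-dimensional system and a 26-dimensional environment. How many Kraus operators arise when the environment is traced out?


Tracing out the environment in an orthonormal basis {|i>_E} gives Kraus operators K_i = <i|_E U |0>_E.
Number of Kraus operators = dim(H_env) = d_env
= 26

26


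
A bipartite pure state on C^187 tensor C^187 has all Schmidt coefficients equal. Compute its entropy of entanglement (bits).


For a maximally entangled state in d x d:
S = log2(d) = log2(187)
= 7.5469

7.5469


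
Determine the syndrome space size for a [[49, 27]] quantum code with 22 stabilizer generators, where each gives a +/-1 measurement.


Each stabilizer generator gives a binary (+1 or -1) measurement outcome.
With 22 independent generators:
Total syndromes = 2^22
= 4194304

4194304


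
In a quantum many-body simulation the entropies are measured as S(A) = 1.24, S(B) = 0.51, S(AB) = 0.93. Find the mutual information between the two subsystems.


I(A:B) = S(A) + S(B) - S(AB)
= 1.24 + 0.51 - 0.93
= 0.8200

0.8200


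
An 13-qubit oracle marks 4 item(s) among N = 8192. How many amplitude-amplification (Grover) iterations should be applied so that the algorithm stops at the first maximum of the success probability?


After j Grover iterations the success probability is P(j) = sin^2((2j+1)*theta), where sin(theta) = sqrt(k/N).
N = 2^13 = 8192, k = 4
sin(theta) = sqrt(k/N) = 0.02209708691
theta = arcsin(sqrt(k/N)) = 0.02209888557 rad
P(j) reaches its first maximum when (2j+1)*theta is as close as possible to pi/2, i.e. j = round(pi/(4*theta) - 1/2).
pi/(4*theta) - 1/2 = 35.0402
(For comparison, the common estimate pi/4 * sqrt(N/k) = 35.5431; the exact maximiser is used here.)
Optimal iterations = 35

35


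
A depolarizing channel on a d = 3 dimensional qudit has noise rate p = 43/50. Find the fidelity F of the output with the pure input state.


F = (1-p) + p/d
= (1 - 0.8600) + 0.8600/3
= 0.1400 + 0.2867
= 0.4267

0.4267


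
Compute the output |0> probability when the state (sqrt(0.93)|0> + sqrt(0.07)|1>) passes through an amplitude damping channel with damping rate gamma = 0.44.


For amplitude damping with parameter gamma on state sqrt(a)|0> + sqrt(b)|1>:
alpha^2 = 0.93, beta^2 = 0.07
P(|0>) = alpha^2 + gamma * beta^2
= 0.93 + 0.44 * 0.07
= 0.93 + 0.0308
= 0.9608

0.9608


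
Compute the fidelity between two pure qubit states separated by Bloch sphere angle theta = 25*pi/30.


For states separated by angle theta on Bloch sphere:
F = cos^2(theta/2)
theta = 25*pi/30 = 2.6180
theta/2 = 1.3090
cos(theta/2) = 0.2588
F = 0.0670

0.0670


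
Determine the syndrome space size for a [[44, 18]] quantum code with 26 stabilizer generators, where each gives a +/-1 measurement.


Each stabilizer generator gives a binary (+1 or -1) measurement outcome.
With 26 independent generators:
Total syndromes = 2^26
= 67108864

67108864
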